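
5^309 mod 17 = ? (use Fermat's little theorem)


Fermat's little theorem: if p is prime and gcd(a,p)=1, then a^(p-1) ≡ 1 (mod p)
p = 17 is prime, gcd(5,17) = 1
Reduce exponent: 309 mod 16 = 5
So 5^309 ≡ 5^5 (mod 17)
5^5 mod 17 = 14

5^309 ≡ 14 (mod 17)


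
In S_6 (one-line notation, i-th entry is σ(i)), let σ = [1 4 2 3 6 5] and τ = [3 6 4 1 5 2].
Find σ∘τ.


σ∘τ: apply τ first, then σ
1 →τ 3 →σ 2
2 →τ 6 →σ 5
3 →τ 4 →σ 3
4 →τ 1 →σ 1
5 →τ 5 →σ 6
6 →τ 2 →σ 4

σ∘τ = [2 5 3 1 6 4]


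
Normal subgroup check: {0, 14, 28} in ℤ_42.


H = {0, 14, 28} in ℤ_42
ℤ_42 is abelian; every subgroup of an abelian group is normal

Yes, normal subgroup


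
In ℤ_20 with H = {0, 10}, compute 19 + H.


19 + H = {19 + h (mod 20) : h ∈ H}
19+0=19, 19+10=9
19 + H = {9, 19} = 9 + H

19 + H = {9, 19}


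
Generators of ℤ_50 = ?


g generates ℤ_n iff gcd(g,n) = 1
Prime factors of 50: 2, 5
Generators are g ∈ {1,...,49} not divisible by any of these primes.
Generators: {1, 3, 7, 9, 11, 13, 17, 19, 21, 23, 27, 29, 31, 33, 37, 39, 41, 43, 47, 49}
Number of generators = φ(50) = 20

Generators of ℤ_50 = {1, 3, 7, 9, 11, 13, 17, 19, 21, 23, 27, 29, 31, 33, 37, 39, 41, 43, 47, 49}


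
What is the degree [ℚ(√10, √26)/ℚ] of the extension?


[ℚ(√10,√26):ℚ] = [ℚ(√10,√26):ℚ(√10)]·[ℚ(√10):ℚ] = 2·2 = 4

[ℚ(√10, √26)/ℚ] = 4


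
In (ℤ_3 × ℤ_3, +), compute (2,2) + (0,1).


Operation: componentwise addition mod (3, 3)
(2,2) + (0,1) = ((a₁+b₁) mod 3, (a₂+b₂) mod 3) with a = (2,2), b = (0,1)

(2,2) + (0,1) = (2,0)


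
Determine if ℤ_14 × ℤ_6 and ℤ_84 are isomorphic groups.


Comparing ℤ_14 × ℤ_6 and ℤ_84:
gcd(14,6) = 2 ≠ 1. Max element order in ℤ_14×ℤ_6 is lcm(14,6) = 42 < 84, so it has no element of order 84

No, ℤ_14 × ℤ_6 ≇ ℤ_84


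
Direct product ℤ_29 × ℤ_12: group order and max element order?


|ℤ_29 × ℤ_12| = 29 × 12 = 348
Max element order = lcm(29,12) = 348
Cyclic? Yes (gcd=1)

|ℤ_29×ℤ_12| = 348, max element order = 348


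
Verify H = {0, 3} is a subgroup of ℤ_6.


Subgroup test for H = {0, 3} in (ℤ_6, +):
(1) 0 ∈ H? Yes
(2) Closure: for all a,b ∈ H, (a+b) mod 6 ∈ H? Yes
(3) Inverses: for all a ∈ H, -a mod 6 ∈ H? Yes

Yes, H is a subgroup of ℤ_6


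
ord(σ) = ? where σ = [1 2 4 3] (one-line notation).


Cycle decomposition: (3 4)
Cycle lengths: 2
Order = lcm(2) = 2

ord(σ) = 2


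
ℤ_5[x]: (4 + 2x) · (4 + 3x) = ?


Expand and collect like terms; reduce coefficients mod 5:
x^0: 4·4 = 16 ≡ 1 (mod 5)
x^1: 4·3 + 2·4 = 20 ≡ 0 (mod 5)
x^2: 2·3 = 6 ≡ 1 (mod 5)
Result: 1 + x^2

f · g = 1 + x^2


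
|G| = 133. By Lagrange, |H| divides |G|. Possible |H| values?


Lagrange's theorem: |H| divides |G|
|G| = 133
Divisors of 133: 1, 7, 19, 133

Possible subgroup orders: {1, 7, 19, 133}


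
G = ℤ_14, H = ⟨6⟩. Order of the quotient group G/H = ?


|⟨6⟩| = n / gcd(6, 14) = 14 / 2 = 7
H is normal (ℤ_14 is abelian).
|G/H| = |G| / |H| = 14 / 7 = 2

|G/H| = 2


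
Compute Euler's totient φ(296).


Factor n: 296 = 2^3 × 37
φ(n) = n · ∏(1 - 1/p) over distinct primes p | n
φ(296) = 296 · (1 - 1/2) · (1 - 1/37) = 144

φ(296) = 144


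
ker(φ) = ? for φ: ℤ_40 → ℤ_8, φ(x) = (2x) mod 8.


Kernel = preimage of identity
ker(φ) = {x ∈ ℤ_40 : 2x ≡ 0 (mod 8)}. Since 8 | 40, φ is well-defined. The kernel is the cyclic subgroup ⟨4⟩ of ℤ_40 (order 10), i.e. {0, 4, 8, 12, 16, 20, 24, 28, 32, 36}

ker(φ) = {0, 4, 8, 12, 16, 20, 24, 28, 32, 36}


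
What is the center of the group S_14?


Z(G) = {g ∈ G | gx = xg for all x ∈ G}
S_n is non-abelian for n ≥ 3; Z(S_14) is trivial

Z(S_14) = {e}


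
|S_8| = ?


|S_n| = n! (number of permutations of n symbols)
|S_8| = 8! = 40320

|S_8| = 40320


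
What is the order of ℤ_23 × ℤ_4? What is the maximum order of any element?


|ℤ_23 × ℤ_4| = 23 × 4 = 92
Max element order = lcm(23,4) = 92
Cyclic? Yes (gcd=1)

|ℤ_23×ℤ_4| = 92, max element order = 92


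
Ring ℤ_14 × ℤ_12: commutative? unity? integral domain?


Direct product ring; commutative with unity (1,1); but (1,0)·(0,1) = (0,0) gives zero divisors, so not an integral domain
Commutative: Yes
Integral domain: No
Has unity: Yes

ℤ_14 × ℤ_12: Commutative=Yes, Unity=Yes


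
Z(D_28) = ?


Z(G) = {g ∈ G | gx = xg for all x ∈ G}
For even n, Z(D_n) = {e, r^(n/2)}: the 180° rotation r^14 commutes with every reflection and rotation

Z(D_28) = {e, r^14}


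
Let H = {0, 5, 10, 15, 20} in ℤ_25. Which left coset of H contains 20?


20 + H = {20 + h (mod 25) : h ∈ H}
20+0=20, 20+5=0, 20+10=5, 20+15=10, 20+20=15
20 + H = {0, 5, 10, 15, 20} = 0 + H

20 + H = {0, 5, 10, 15, 20}


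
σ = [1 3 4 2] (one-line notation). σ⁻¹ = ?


To find σ⁻¹, swap domain and range:
σ(1) = 1 → σ⁻¹(1) = 1
σ(2) = 3 → σ⁻¹(3) = 2
σ(3) = 4 → σ⁻¹(4) = 3
σ(4) = 2 → σ⁻¹(2) = 4

σ⁻¹ = [1 4 2 3]


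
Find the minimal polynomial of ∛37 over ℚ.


∛37 satisfies x³ - 37 = 0, irreducible over ℚ (no rational root; 37 is not a perfect cube)

Minimal polynomial: x³ - 37


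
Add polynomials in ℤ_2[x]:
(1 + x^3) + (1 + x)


Add coefficients mod 2:
x^0: 1 + 1 = 0 (mod 2)
x^1: 0 + 1 = 1 (mod 2)
x^2: 0 + 0 = 0 (mod 2)
x^3: 1 + 0 = 1 (mod 2)
Result: x + x^3

f + g = x + x^3


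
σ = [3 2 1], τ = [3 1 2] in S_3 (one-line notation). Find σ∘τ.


σ∘τ: apply τ first, then σ
1 →τ 3 →σ 1
2 →τ 1 →σ 3
3 →τ 2 →σ 2

σ∘τ = [1 3 2]


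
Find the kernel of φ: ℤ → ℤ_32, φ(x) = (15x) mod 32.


Kernel = preimage of identity
ker(φ) = {x ∈ ℤ : 15x ≡ 0 (mod 32)}. gcd(15,32) = 1, so 15x ≡ 0 (mod 32) ⟺ x ≡ 0 (mod 32/1 = 32). Hence ker(φ) = 32ℤ

ker(φ) = 32ℤ


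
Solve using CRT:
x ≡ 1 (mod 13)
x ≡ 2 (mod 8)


m₁ = 13, m₂ = 8, gcd = 1, so CRT applies. M = m₁·m₂ = 104
Let M₁ = M/m₁ = 8, M₂ = M/m₂ = 13
Find y₁ ≡ M₁⁻¹ (mod m₁): 8⁻¹ ≡ 5 (mod 13)
Find y₂ ≡ M₂⁻¹ (mod m₂): 13⁻¹ ≡ 5 (mod 8)
x = a₁·M₁·y₁ + a₂·M₂·y₂ = 1·8·5 + 2·13·5 = 170
Reduce mod 104: x ≡ 66
Check: 66 mod 13 = 1 ✓, 66 mod 8 = 2 ✓

x ≡ 66 (mod 104)


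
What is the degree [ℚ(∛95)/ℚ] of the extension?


∛95 has minimal polynomial x³ - 95 (irreducible over ℚ since 95 is not a perfect cube)

[ℚ(∛95)/ℚ] = 3


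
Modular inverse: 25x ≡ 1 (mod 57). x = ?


Use the extended Euclidean algorithm to write 1 = 25·s + 57·t; then s mod 57 is the inverse.
Euclidean algorithm:
  25 = 0·57 + 25
  57 = 2·25 + 7
  25 = 3·7 + 4
  7 = 1·4 + 3
  4 = 1·3 + 1
  3 = 3·1 + 0
gcd(25,57) = 1
Back-substitution gives: 25·(16) + 57·(-7) = 1
So 25⁻¹ ≡ 16 ≡ 16 (mod 57)
Check: 25 × 16 = 400 ≡ 1 (mod 57) ✓

25⁻¹ ≡ 16 (mod 57)


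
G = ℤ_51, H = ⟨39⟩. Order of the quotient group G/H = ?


|⟨39⟩| = n / gcd(39, 51) = 51 / 3 = 17
H is normal (ℤ_51 is abelian).
|G/H| = |G| / |H| = 51 / 17 = 3

|G/H| = 3


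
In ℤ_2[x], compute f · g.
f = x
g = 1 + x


Expand and collect like terms; reduce coefficients mod 2:
x^0: 0·1 = 0 ≡ 0 (mod 2)
x^1: 0·1 + 1·1 = 1 ≡ 1 (mod 2)
x^2: 1·1 = 1 ≡ 1 (mod 2)
Result: x + x^2

f · g = x + x^2


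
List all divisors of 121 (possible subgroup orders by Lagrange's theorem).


Lagrange's theorem: |H| divides |G|
|G| = 121
Divisors of 121: 1, 11, 121

Possible subgroup orders: {1, 11, 121}


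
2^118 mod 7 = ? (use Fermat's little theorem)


Fermat's little theorem: if p is prime and gcd(a,p)=1, then a^(p-1) ≡ 1 (mod p)
p = 7 is prime, gcd(2,7) = 1
Reduce exponent: 118 mod 6 = 4
So 2^118 ≡ 2^4 (mod 7)
2^4 mod 7 = 2

2^118 ≡ 2 (mod 7)


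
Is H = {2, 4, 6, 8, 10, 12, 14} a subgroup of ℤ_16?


Subgroup test for H = {2, 4, 6, 8, 10, 12, 14} in (ℤ_16, +):
(1) 0 ∈ H? No
(2) Closure: for all a,b ∈ H, (a+b) mod 16 ∈ H? No  [counterexample: 2 + 14 = 0 ∉ H]
(3) Inverses: for all a ∈ H, -a mod 16 ∈ H? Yes

No, H is not a subgroup of ℤ_16


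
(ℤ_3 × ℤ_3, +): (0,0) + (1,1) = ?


Operation: componentwise addition mod (3, 3)
(0,0) + (1,1) = ((a₁+b₁) mod 3, (a₂+b₂) mod 3) with a = (0,0), b = (1,1)

(0,0) + (1,1) = (1,1)


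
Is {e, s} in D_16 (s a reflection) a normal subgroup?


H = {e, s} in D_16 (s a reflection)
r·s·r⁻¹ = sr⁻² ≠ s for n ≥ 3, so {e, s} is not closed under conjugation

No, not a normal subgroup


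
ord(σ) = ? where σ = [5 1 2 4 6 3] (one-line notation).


Cycle decomposition: (1 5 6 3 2)
Cycle lengths: 5
Order = lcm(5) = 5

ord(σ) = 5


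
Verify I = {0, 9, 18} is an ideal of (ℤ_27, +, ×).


Check ideal conditions for I = {0, 9, 18} in ℤ_27:
(1) I is an additive subgroup? Yes
(2) For r ∈ ℤ_27 and a ∈ I: r·a ∈ I? Yes

Yes, I is an ideal of ℤ_27


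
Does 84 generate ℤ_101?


g generates ℤ_n iff gcd(g, n) = 1
gcd(84, 101) = 1
Since gcd = 1, 84 is a generator.

Yes, 84 generates ℤ_101


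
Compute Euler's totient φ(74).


Factor n: 74 = 2 × 37
φ(n) = n · ∏(1 - 1/p) over distinct primes p | n
φ(74) = 74 · (1 - 1/2) · (1 - 1/37) = 36

φ(74) = 36


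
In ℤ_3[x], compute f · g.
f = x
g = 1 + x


Expand and collect like terms; reduce coefficients mod 3:
x^0: 0·1 = 0 ≡ 0 (mod 3)
x^1: 0·1 + 1·1 = 1 ≡ 1 (mod 3)
x^2: 1·1 = 1 ≡ 1 (mod 3)
Result: x + x^2

f · g = x + x^2


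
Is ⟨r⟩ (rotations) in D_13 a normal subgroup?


H = ⟨r⟩ (rotations) in D_13
The rotation subgroup ⟨r⟩ has index 2 in D_13, so it is normal

Yes, normal subgroup


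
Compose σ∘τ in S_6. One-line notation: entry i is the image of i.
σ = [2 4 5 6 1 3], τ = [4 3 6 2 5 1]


σ∘τ: apply τ first, then σ
1 →τ 4 →σ 6
2 →τ 3 →σ 5
3 →τ 6 →σ 3
4 →τ 2 →σ 4
5 →τ 5 →σ 1
6 →τ 1 →σ 2

σ∘τ = [6 5 3 4 1 2]


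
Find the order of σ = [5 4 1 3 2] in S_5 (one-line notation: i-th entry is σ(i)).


Cycle decomposition: (1 5 2 4 3)
Cycle lengths: 5
Order = lcm(5) = 5

ord(σ) = 5


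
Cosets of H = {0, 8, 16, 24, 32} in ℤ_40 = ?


H = {0, 8, 16, 24, 32}, |H| = 5
Number of cosets = |G|/|H| = 40/5 = 8
0 + H = {0, 8, 16, 24, 32}
1 + H = {1, 9, 17, 25, 33}
2 + H = {2, 10, 18, 26, 34}
3 + H = {3, 11, 19, 27, 35}
4 + H = {4, 12, 20, 28, 36}
5 + H = {5, 13, 21, 29, 37}
6 + H = {6, 14, 22, 30, 38}
7 + H = {7, 15, 23, 31, 39}

Cosets: 0+H={0,8,16,24,32}; 1+H={1,9,17,25,33}; 2+H={2,10,18,26,34}; 3+H={3,11,19,27,35}; 4+H={4,12,20,28,36}; 5+H={5,13,21,29,37}; 6+H={6,14,22,30,38}; 7+H={7,15,23,31,39}


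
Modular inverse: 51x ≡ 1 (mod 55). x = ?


Use the extended Euclidean algorithm to write 1 = 51·s + 55·t; then s mod 55 is the inverse.
Euclidean algorithm:
  51 = 0·55 + 51
  55 = 1·51 + 4
  51 = 12·4 + 3
  4 = 1·3 + 1
  3 = 3·1 + 0
gcd(51,55) = 1
Back-substitution gives: 51·(-14) + 55·(13) = 1
So 51⁻¹ ≡ -14 ≡ 41 (mod 55)
Check: 51 × 41 = 2091 ≡ 1 (mod 55) ✓

51⁻¹ ≡ 41 (mod 55)


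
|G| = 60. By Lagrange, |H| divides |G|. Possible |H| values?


Lagrange's theorem: |H| divides |G|
|G| = 60
Divisors of 60: 1, 2, 3, 4, 5, 6, 10, 12, 15, 20, 30, 60

Possible subgroup orders: {1, 2, 3, 4, 5, 6, 10, 12, 15, 20, 30, 60}


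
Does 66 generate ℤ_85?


g generates ℤ_n iff gcd(g, n) = 1
gcd(66, 85) = 1
Since gcd = 1, 66 is a generator.

Yes, 66 generates ℤ_85


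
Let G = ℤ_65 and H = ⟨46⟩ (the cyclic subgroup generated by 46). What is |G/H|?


|⟨46⟩| = n / gcd(46, 65) = 65 / 1 = 65
H is normal (ℤ_65 is abelian).
|G/H| = |G| / |H| = 65 / 65 = 1

|G/H| = 1


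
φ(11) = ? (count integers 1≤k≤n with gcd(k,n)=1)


φ(n) = count of k ∈ {1,...,n} with gcd(k,n)=1
Coprimes to 11: {1, 2, 3, 4, 5, 6, 7, 8, 9, 10}
Count: 10

φ(11) = 10


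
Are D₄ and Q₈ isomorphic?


Comparing D₄ and Q₈:
D₄ has 5 elements of order 2; Q₈ has only 1

No, D₄ ≇ Q₈


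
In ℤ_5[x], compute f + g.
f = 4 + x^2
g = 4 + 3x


Add coefficients mod 5:
x^0: 4 + 4 = 3 (mod 5)
x^1: 0 + 3 = 3 (mod 5)
x^2: 1 + 0 = 1 (mod 5)
Result: 3 + 3x + x^2

f + g = 3 + 3x + x^2


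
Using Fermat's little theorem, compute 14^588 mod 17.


Fermat's little theorem: if p is prime and gcd(a,p)=1, then a^(p-1) ≡ 1 (mod p)
p = 17 is prime, gcd(14,17) = 1
Reduce exponent: 588 mod 16 = 12
So 14^588 ≡ 14^12 (mod 17)
14^12 mod 17 = 4

14^588 ≡ 4 (mod 17)


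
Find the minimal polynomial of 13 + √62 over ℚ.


Let α = 13 + √62. Then α - 13 = √62, so (α - 13)² = 62, giving α² - 26α + 107 = 0. Degree 2 and α ∉ ℚ, so this is the minimal polynomial.

Minimal polynomial: x² - 26x + 107


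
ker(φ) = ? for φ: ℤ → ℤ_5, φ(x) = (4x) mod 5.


Kernel = preimage of identity
ker(φ) = {x ∈ ℤ : 4x ≡ 0 (mod 5)}. gcd(4,5) = 1, so 4x ≡ 0 (mod 5) ⟺ x ≡ 0 (mod 5/1 = 5). Hence ker(φ) = 5ℤ

ker(φ) = 5ℤ


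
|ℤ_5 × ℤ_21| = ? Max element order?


|ℤ_5 × ℤ_21| = 5 × 21 = 105
Max element order = lcm(5,21) = 105
Cyclic? Yes (gcd=1)

|ℤ_5×ℤ_21| = 105, max element order = 105


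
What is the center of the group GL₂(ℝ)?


Z(G) = {g ∈ G | gx = xg for all x ∈ G}
Only scalar multiples of the identity commute with all invertible matrices

Z(GL₂(ℝ)) = {aI : a ∈ ℝ, a ≠ 0}


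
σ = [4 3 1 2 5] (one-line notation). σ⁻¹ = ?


To find σ⁻¹, swap domain and range:
σ(1) = 4 → σ⁻¹(4) = 1
σ(2) = 3 → σ⁻¹(3) = 2
σ(3) = 1 → σ⁻¹(1) = 3
σ(4) = 2 → σ⁻¹(2) = 4
σ(5) = 5 → σ⁻¹(5) = 5

σ⁻¹ = [3 4 2 1 5]


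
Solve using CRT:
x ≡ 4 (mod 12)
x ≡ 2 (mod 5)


m₁ = 12, m₂ = 5, gcd = 1, so CRT applies. M = m₁·m₂ = 60
Let M₁ = M/m₁ = 5, M₂ = M/m₂ = 12
Find y₁ ≡ M₁⁻¹ (mod m₁): 5⁻¹ ≡ 5 (mod 12)
Find y₂ ≡ M₂⁻¹ (mod m₂): 12⁻¹ ≡ 3 (mod 5)
x = a₁·M₁·y₁ + a₂·M₂·y₂ = 4·5·5 + 2·12·3 = 172
Reduce mod 60: x ≡ 52
Check: 52 mod 12 = 4 ✓, 52 mod 5 = 2 ✓

x ≡ 52 (mod 60)


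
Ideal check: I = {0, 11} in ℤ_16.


Check ideal conditions for I = {0, 11} in ℤ_16:
(1) I is an additive subgroup? No
(2) For r ∈ ℤ_16 and a ∈ I: r·a ∈ I? No  [counterexample: r=2, a=11, r·a mod 16 = 6 ∉ I]

No, I is not an ideal of ℤ_16


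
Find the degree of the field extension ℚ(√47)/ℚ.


√47 has minimal polynomial x² - 47 (irreducible over ℚ since 47 is squarefree)

[ℚ(√47)/ℚ] = 2


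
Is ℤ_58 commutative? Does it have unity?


ℤ_58 is a commutative ring with unity 1; 58 = 2×29 is composite, so 2·29 ≡ 0 gives zero divisors (not an integral domain)
Commutative: Yes
Integral domain: No
Has unity: Yes

ℤ_58: Commutative=Yes, Unity=Yes


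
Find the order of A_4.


|A_n| = n!/2 (even permutations)
|A_4| = 4!/2 = 24/2 = 12

|A_4| = 12


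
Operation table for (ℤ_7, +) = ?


Elements: {0, 1, 2, 3, 4, 5, 6}
Operation: addition mod 7
Entry (a, b) = (a + b) mod 7

Cayley table:
  | 0 | 1 | 2 | 3 | 4 | 5 | 6
0 | 0 | 1 | 2 | 3 | 4 | 5 | 6
1 | 1 | 2 | 3 | 4 | 5 | 6 | 0
2 | 2 | 3 | 4 | 5 | 6 | 0 | 1
3 | 3 | 4 | 5 | 6 | 0 | 1 | 2
4 | 4 | 5 | 6 | 0 | 1 | 2 | 3
5 | 5 | 6 | 0 | 1 | 2 | 3 | 4
6 | 6 | 0 | 1 | 2 | 3 | 4 | 5


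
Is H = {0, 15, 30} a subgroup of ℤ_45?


Subgroup test for H = {0, 15, 30} in (ℤ_45, +):
(1) 0 ∈ H? Yes
(2) Closure: for all a,b ∈ H, (a+b) mod 45 ∈ H? Yes
(3) Inverses: for all a ∈ H, -a mod 45 ∈ H? Yes

Yes, H is a subgroup of ℤ_45


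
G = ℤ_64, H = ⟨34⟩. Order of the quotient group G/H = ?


|⟨34⟩| = n / gcd(34, 64) = 64 / 2 = 32
H is normal (ℤ_64 is abelian).
|G/H| = |G| / |H| = 64 / 32 = 2

|G/H| = 2


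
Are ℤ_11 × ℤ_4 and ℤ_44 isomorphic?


Comparing ℤ_11 × ℤ_4 and ℤ_44:
gcd(11,4) = 1, so ℤ_11 × ℤ_4 ≅ ℤ_44 (CRT)

Yes, ℤ_11 × ℤ_4 ≅ ℤ_44


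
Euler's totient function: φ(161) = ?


Factor n: 161 = 7 × 23
φ(n) = n · ∏(1 - 1/p) over distinct primes p | n
φ(161) = 161 · (1 - 1/7) · (1 - 1/23) = 132

φ(161) = 132


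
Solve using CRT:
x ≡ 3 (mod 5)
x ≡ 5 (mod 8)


m₁ = 5, m₂ = 8, gcd = 1, so CRT applies. M = m₁·m₂ = 40
Let M₁ = M/m₁ = 8, M₂ = M/m₂ = 5
Find y₁ ≡ M₁⁻¹ (mod m₁): 8⁻¹ ≡ 2 (mod 5)
Find y₂ ≡ M₂⁻¹ (mod m₂): 5⁻¹ ≡ 5 (mod 8)
x = a₁·M₁·y₁ + a₂·M₂·y₂ = 3·8·2 + 5·5·5 = 173
Reduce mod 40: x ≡ 13
Check: 13 mod 5 = 3 ✓, 13 mod 8 = 5 ✓

x ≡ 13 (mod 40)


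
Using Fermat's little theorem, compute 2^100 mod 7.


Fermat's little theorem: if p is prime and gcd(a,p)=1, then a^(p-1) ≡ 1 (mod p)
p = 7 is prime, gcd(2,7) = 1
Reduce exponent: 100 mod 6 = 4
So 2^100 ≡ 2^4 (mod 7)
2^4 mod 7 = 2

2^100 ≡ 2 (mod 7)


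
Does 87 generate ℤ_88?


g generates ℤ_n iff gcd(g, n) = 1
gcd(87, 88) = 1
Since gcd = 1, 87 is a generator.

Yes, 87 generates ℤ_88


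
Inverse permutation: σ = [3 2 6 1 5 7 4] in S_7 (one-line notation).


To find σ⁻¹, swap domain and range:
σ(1) = 3 → σ⁻¹(3) = 1
σ(2) = 2 → σ⁻¹(2) = 2
σ(3) = 6 → σ⁻¹(6) = 3
σ(4) = 1 → σ⁻¹(1) = 4
σ(5) = 5 → σ⁻¹(5) = 5
σ(6) = 7 → σ⁻¹(7) = 6
σ(7) = 4 → σ⁻¹(4) = 7

σ⁻¹ = [4 2 1 7 5 3 6]


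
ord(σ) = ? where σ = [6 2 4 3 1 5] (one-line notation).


Cycle decomposition: (1 6 5) (3 4)
Cycle lengths: 3, 2
Order = lcm(3, 2) = 6

ord(σ) = 6


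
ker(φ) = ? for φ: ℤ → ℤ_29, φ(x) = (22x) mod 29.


Kernel = preimage of identity
ker(φ) = {x ∈ ℤ : 22x ≡ 0 (mod 29)}. gcd(22,29) = 1, so 22x ≡ 0 (mod 29) ⟺ x ≡ 0 (mod 29/1 = 29). Hence ker(φ) = 29ℤ

ker(φ) = 29ℤ


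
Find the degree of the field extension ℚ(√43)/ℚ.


√43 has minimal polynomial x² - 43 (irreducible over ℚ since 43 is squarefree)

[ℚ(√43)/ℚ] = 2


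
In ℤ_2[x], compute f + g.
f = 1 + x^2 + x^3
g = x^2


Add coefficients mod 2:
x^0: 1 + 0 = 1 (mod 2)
x^1: 0 + 0 = 0 (mod 2)
x^2: 1 + 1 = 0 (mod 2)
x^3: 1 + 0 = 1 (mod 2)
Result: 1 + x^3

f + g = 1 + x^3


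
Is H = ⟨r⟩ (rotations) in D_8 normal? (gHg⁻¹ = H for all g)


H = ⟨r⟩ (rotations) in D_8
The rotation subgroup ⟨r⟩ has index 2 in D_8, so it is normal

Yes, normal subgroup


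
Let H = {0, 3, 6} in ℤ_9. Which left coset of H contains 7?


7 + H = {7 + h (mod 9) : h ∈ H}
7+0=7, 7+3=1, 7+6=4
7 + H = {1, 4, 7} = 1 + H

7 + H = {1, 4, 7}


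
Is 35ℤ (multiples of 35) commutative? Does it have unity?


35ℤ is a commutative ring under +,× but has no multiplicative identity (1 ∉ 35ℤ); it has no zero divisors, but without unity it is not an integral domain
Commutative: Yes
Integral domain: No
Has unity: No

35ℤ (multiples of 35): Commutative=Yes, Unity=No


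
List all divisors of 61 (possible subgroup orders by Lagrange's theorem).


Lagrange's theorem: |H| divides |G|
|G| = 61
Divisors of 61: 1, 61

Possible subgroup orders: {1, 61}


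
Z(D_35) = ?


Z(G) = {g ∈ G | gx = xg for all x ∈ G}
For odd n, Z(D_n) = {e}: no nontrivial rotation commutes with all reflections

Z(D_35) = {e}


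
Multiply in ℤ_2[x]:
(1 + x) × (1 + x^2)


Expand and collect like terms; reduce coefficients mod 2:
x^0: 1·1 = 1 ≡ 1 (mod 2)
x^1: 1·0 + 1·1 = 1 ≡ 1 (mod 2)
x^2: 1·1 + 1·0 = 1 ≡ 1 (mod 2)
x^3: 1·1 = 1 ≡ 1 (mod 2)
Result: 1 + x + x^2 + x^3

f · g = 1 + x + x^2 + x^3


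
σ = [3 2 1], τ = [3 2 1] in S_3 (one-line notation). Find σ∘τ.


σ∘τ: apply τ first, then σ
1 →τ 3 →σ 1
2 →τ 2 →σ 2
3 →τ 1 →σ 3

σ∘τ = [1 2 3]


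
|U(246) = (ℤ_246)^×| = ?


U(n) is the group of units mod n; |U(n)| = φ(n)
|U(246)| = φ(246) = 80

|U(246) = (ℤ_246)^×| = 80


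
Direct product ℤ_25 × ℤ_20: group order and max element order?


|ℤ_25 × ℤ_20| = 25 × 20 = 500
Max element order = lcm(25,20) = 100
Cyclic? No (gcd=5)

|ℤ_25×ℤ_20| = 500, max element order = 100


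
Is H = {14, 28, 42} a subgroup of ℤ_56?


Subgroup test for H = {14, 28, 42} in (ℤ_56, +):
(1) 0 ∈ H? No
(2) Closure: for all a,b ∈ H, (a+b) mod 56 ∈ H? No  [counterexample: 14 + 42 = 0 ∉ H]
(3) Inverses: for all a ∈ H, -a mod 56 ∈ H? Yes

No, H is not a subgroup of ℤ_56


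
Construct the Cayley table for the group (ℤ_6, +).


Elements: {0, 1, 2, 3, 4, 5}
Operation: addition mod 6
Entry (a, b) = (a + b) mod 6

Cayley table:
  | 0 | 1 | 2 | 3 | 4 | 5
0 | 0 | 1 | 2 | 3 | 4 | 5
1 | 1 | 2 | 3 | 4 | 5 | 0
2 | 2 | 3 | 4 | 5 | 0 | 1
3 | 3 | 4 | 5 | 0 | 1 | 2
4 | 4 | 5 | 0 | 1 | 2 | 3
5 | 5 | 0 | 1 | 2 | 3 | 4


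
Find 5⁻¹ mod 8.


Use the extended Euclidean algorithm to write 1 = 5·s + 8·t; then s mod 8 is the inverse.
Euclidean algorithm:
  5 = 0·8 + 5
  8 = 1·5 + 3
  5 = 1·3 + 2
  3 = 1·2 + 1
  2 = 2·1 + 0
gcd(5,8) = 1
Back-substitution gives: 5·(-3) + 8·(2) = 1
So 5⁻¹ ≡ -3 ≡ 5 (mod 8)
Check: 5 × 5 = 25 ≡ 1 (mod 8) ✓

5⁻¹ ≡ 5 (mod 8)


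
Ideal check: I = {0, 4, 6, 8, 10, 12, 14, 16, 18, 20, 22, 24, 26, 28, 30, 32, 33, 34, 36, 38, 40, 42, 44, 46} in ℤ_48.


Check ideal conditions for I = {0, 4, 6, 8, 10, 12, 14, 16, 18, 20, 22, 24, 26, 28, 30, 32, 33, 34, 36, 38, 40, 42, 44, 46} in ℤ_48:
(1) I is an additive subgroup? No
(2) For r ∈ ℤ_48 and a ∈ I: r·a ∈ I? No  [counterexample: r=3, a=33, r·a mod 48 = 3 ∉ I]

No, I is not an ideal of ℤ_48


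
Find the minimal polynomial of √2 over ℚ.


√2 satisfies x² - 2 = 0, irreducible over ℚ since 2 is squarefree

Minimal polynomial: x² - 2


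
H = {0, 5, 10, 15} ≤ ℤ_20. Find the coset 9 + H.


9 + H = {9 + h (mod 20) : h ∈ H}
9+0=9, 9+5=14, 9+10=19, 9+15=4
9 + H = {4, 9, 14, 19} = 4 + H

9 + H = {4, 9, 14, 19}


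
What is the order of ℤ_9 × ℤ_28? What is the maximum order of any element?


|ℤ_9 × ℤ_28| = 9 × 28 = 252
Max element order = lcm(9,28) = 252
Cyclic? Yes (gcd=1)

|ℤ_9×ℤ_28| = 252, max element order = 252


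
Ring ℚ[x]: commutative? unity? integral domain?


Polynomial ring over ℚ (an integral domain) is a commutative integral domain with unity 1
Commutative: Yes
Integral domain: Yes
Has unity: Yes

ℚ[x]: Commutative=Yes, Unity=Yes


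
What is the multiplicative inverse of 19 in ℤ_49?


Use the extended Euclidean algorithm to write 1 = 19·s + 49·t; then s mod 49 is the inverse.
Euclidean algorithm:
  19 = 0·49 + 19
  49 = 2·19 + 11
  19 = 1·11 + 8
  11 = 1·8 + 3
  8 = 2·3 + 2
  3 = 1·2 + 1
  2 = 2·1 + 0
gcd(19,49) = 1
Back-substitution gives: 19·(-18) + 49·(7) = 1
So 19⁻¹ ≡ -18 ≡ 31 (mod 49)
Check: 19 × 31 = 589 ≡ 1 (mod 49) ✓

19⁻¹ ≡ 31 (mod 49)


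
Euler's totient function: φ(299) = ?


Factor n: 299 = 13 × 23
φ(n) = n · ∏(1 - 1/p) over distinct primes p | n
φ(299) = 299 · (1 - 1/13) · (1 - 1/23) = 264

φ(299) = 264


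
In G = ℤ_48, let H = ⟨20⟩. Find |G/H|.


|⟨20⟩| = n / gcd(20, 48) = 48 / 4 = 12
H is normal (ℤ_48 is abelian).
|G/H| = |G| / |H| = 48 / 12 = 4

|G/H| = 4


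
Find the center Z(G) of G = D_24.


Z(G) = {g ∈ G | gx = xg for all x ∈ G}
For even n, Z(D_n) = {e, r^(n/2)}: the 180° rotation r^12 commutes with every reflection and rotation

Z(D_24) = {e, r^12}


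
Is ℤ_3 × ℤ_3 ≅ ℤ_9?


Comparing ℤ_3 × ℤ_3 and ℤ_9:
gcd(3,3) = 3 ≠ 1. Max element order in ℤ_3×ℤ_3 is lcm(3,3) = 3 < 9, so it has no element of order 9

No, ℤ_3 × ℤ_3 ≇ ℤ_9


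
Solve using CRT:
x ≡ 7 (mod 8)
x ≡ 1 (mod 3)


m₁ = 8, m₂ = 3, gcd = 1, so CRT applies. M = m₁·m₂ = 24
Let M₁ = M/m₁ = 3, M₂ = M/m₂ = 8
Find y₁ ≡ M₁⁻¹ (mod m₁): 3⁻¹ ≡ 3 (mod 8)
Find y₂ ≡ M₂⁻¹ (mod m₂): 8⁻¹ ≡ 2 (mod 3)
x = a₁·M₁·y₁ + a₂·M₂·y₂ = 7·3·3 + 1·8·2 = 79
Reduce mod 24: x ≡ 7
Check: 7 mod 8 = 7 ✓, 7 mod 3 = 1 ✓

x ≡ 7 (mod 24)


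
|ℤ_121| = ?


ℤ_n has n elements.

|ℤ_121| = 121


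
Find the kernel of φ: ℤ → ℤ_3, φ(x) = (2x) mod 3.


Kernel = preimage of identity
ker(φ) = {x ∈ ℤ : 2x ≡ 0 (mod 3)}. gcd(2,3) = 1, so 2x ≡ 0 (mod 3) ⟺ x ≡ 0 (mod 3/1 = 3). Hence ker(φ) = 3ℤ

ker(φ) = 3ℤ


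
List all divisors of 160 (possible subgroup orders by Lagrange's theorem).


Lagrange's theorem: |H| divides |G|
|G| = 160
Divisors of 160: 1, 2, 4, 5, 8, 10, 16, 20, 32, 40, 80, 160

Possible subgroup orders: {1, 2, 4, 5, 8, 10, 16, 20, 32, 40, 80, 160}


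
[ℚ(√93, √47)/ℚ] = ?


[ℚ(√93,√47):ℚ] = [ℚ(√93,√47):ℚ(√93)]·[ℚ(√93):ℚ] = 2·2 = 4

[ℚ(√93, √47)/ℚ] = 4


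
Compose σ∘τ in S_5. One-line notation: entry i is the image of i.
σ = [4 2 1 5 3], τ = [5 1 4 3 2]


σ∘τ: apply τ first, then σ
1 →τ 5 →σ 3
2 →τ 1 →σ 4
3 →τ 4 →σ 5
4 →τ 3 →σ 1
5 →τ 2 →σ 2

σ∘τ = [3 4 5 1 2]


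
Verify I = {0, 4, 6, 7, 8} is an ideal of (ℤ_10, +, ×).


Check ideal conditions for I = {0, 4, 6, 7, 8} in ℤ_10:
(1) I is an additive subgroup? No
(2) For r ∈ ℤ_10 and a ∈ I: r·a ∈ I? No  [counterexample: r=2, a=6, r·a mod 10 = 2 ∉ I]

No, I is not an ideal of ℤ_10


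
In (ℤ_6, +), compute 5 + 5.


Operation: addition mod 6
5 + 5 = (a + b) mod 6 with a = 5, b = 5

5 + 5 = 4


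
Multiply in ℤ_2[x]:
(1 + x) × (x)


Expand and collect like terms; reduce coefficients mod 2:
x^0: 1·0 = 0 ≡ 0 (mod 2)
x^1: 1·1 + 1·0 = 1 ≡ 1 (mod 2)
x^2: 1·1 = 1 ≡ 1 (mod 2)
Result: x + x^2

f · g = x + x^2


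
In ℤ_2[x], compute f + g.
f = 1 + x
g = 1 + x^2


Add coefficients mod 2:
x^0: 1 + 1 = 0 (mod 2)
x^1: 1 + 0 = 1 (mod 2)
x^2: 0 + 1 = 1 (mod 2)
Result: x + x^2

f + g = x + x^2


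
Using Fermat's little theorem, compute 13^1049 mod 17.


Fermat's little theorem: if p is prime and gcd(a,p)=1, then a^(p-1) ≡ 1 (mod p)
p = 17 is prime, gcd(13,17) = 1
Reduce exponent: 1049 mod 16 = 9
So 13^1049 ≡ 13^9 (mod 17)
13^9 mod 17 = 13

13^1049 ≡ 13 (mod 17)


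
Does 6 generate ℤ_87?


g generates ℤ_n iff gcd(g, n) = 1
gcd(6, 87) = 3
Since gcd = 3 ≠ 1, ⟨6⟩ has order 29 < 87, so 6 is not a generator.

No, 6 does not generate ℤ_87


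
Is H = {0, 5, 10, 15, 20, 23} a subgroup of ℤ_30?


Subgroup test for H = {0, 5, 10, 15, 20, 23} in (ℤ_30, +):
(1) 0 ∈ H? Yes
(2) Closure: for all a,b ∈ H, (a+b) mod 30 ∈ H? No  [counterexample: 5 + 20 = 25 ∉ H]
(3) Inverses: for all a ∈ H, -a mod 30 ∈ H? No

No, H is not a subgroup of ℤ_30


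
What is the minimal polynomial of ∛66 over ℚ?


∛66 satisfies x³ - 66 = 0, irreducible over ℚ (no rational root; 66 is not a perfect cube)

Minimal polynomial: x³ - 66


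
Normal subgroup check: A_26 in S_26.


H = A_26 in S_26
A_26 has index 2 in S_26, and every subgroup of index 2 is normal

Yes, normal subgroup


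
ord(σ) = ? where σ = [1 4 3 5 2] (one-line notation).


Cycle decomposition: (2 4 5)
Cycle lengths: 3
Order = lcm(3) = 3

ord(σ) = 3


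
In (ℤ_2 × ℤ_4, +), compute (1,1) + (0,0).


Operation: componentwise addition mod (2, 4)
(1,1) + (0,0) = ((a₁+b₁) mod 2, (a₂+b₂) mod 4) with a = (1,1), b = (0,0)

(1,1) + (0,0) = (1,1)


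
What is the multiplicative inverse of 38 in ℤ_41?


Use the extended Euclidean algorithm to write 1 = 38·s + 41·t; then s mod 41 is the inverse.
Euclidean algorithm:
  38 = 0·41 + 38
  41 = 1·38 + 3
  38 = 12·3 + 2
  3 = 1·2 + 1
  2 = 2·1 + 0
gcd(38,41) = 1
Back-substitution gives: 38·(-14) + 41·(13) = 1
So 38⁻¹ ≡ -14 ≡ 27 (mod 41)
Check: 38 × 27 = 1026 ≡ 1 (mod 41) ✓

38⁻¹ ≡ 27 (mod 41)


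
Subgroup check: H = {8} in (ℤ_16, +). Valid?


Subgroup test for H = {8} in (ℤ_16, +):
(1) 0 ∈ H? No
(2) Closure: for all a,b ∈ H, (a+b) mod 16 ∈ H? No  [counterexample: 8 + 8 = 0 ∉ H]
(3) Inverses: for all a ∈ H, -a mod 16 ∈ H? Yes

No, H is not a subgroup of ℤ_16


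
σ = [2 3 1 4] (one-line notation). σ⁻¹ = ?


To find σ⁻¹, swap domain and range:
σ(1) = 2 → σ⁻¹(2) = 1
σ(2) = 3 → σ⁻¹(3) = 2
σ(3) = 1 → σ⁻¹(1) = 3
σ(4) = 4 → σ⁻¹(4) = 4

σ⁻¹ = [3 1 2 4]


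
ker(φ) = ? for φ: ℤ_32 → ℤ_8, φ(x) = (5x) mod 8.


Kernel = preimage of identity
ker(φ) = {x ∈ ℤ_32 : 5x ≡ 0 (mod 8)}. Since 8 | 32, φ is well-defined. The kernel is the cyclic subgroup ⟨8⟩ of ℤ_32 (order 4), i.e. {0, 8, 16, 24}

ker(φ) = {0, 8, 16, 24}


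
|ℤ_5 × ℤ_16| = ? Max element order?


|ℤ_5 × ℤ_16| = 5 × 16 = 80
Max element order = lcm(5,16) = 80
Cyclic? Yes (gcd=1)

|ℤ_5×ℤ_16| = 80, max element order = 80


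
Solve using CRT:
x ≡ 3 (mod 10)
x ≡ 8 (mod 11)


m₁ = 10, m₂ = 11, gcd = 1, so CRT applies. M = m₁·m₂ = 110
Let M₁ = M/m₁ = 11, M₂ = M/m₂ = 10
Find y₁ ≡ M₁⁻¹ (mod m₁): 11⁻¹ ≡ 1 (mod 10)
Find y₂ ≡ M₂⁻¹ (mod m₂): 10⁻¹ ≡ 10 (mod 11)
x = a₁·M₁·y₁ + a₂·M₂·y₂ = 3·11·1 + 8·10·10 = 833
Reduce mod 110: x ≡ 63
Check: 63 mod 10 = 3 ✓, 63 mod 11 = 8 ✓

x ≡ 63 (mod 110)


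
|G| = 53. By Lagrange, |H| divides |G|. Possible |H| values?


Lagrange's theorem: |H| divides |G|
|G| = 53
Divisors of 53: 1, 53

Possible subgroup orders: {1, 53}


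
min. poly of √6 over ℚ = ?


√6 satisfies x² - 6 = 0, irreducible over ℚ since 6 is squarefree

Minimal polynomial: x² - 6


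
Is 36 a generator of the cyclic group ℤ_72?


g generates ℤ_n iff gcd(g, n) = 1
gcd(36, 72) = 36
Since gcd = 36 ≠ 1, ⟨36⟩ has order 2 < 72, so 36 is not a generator.

No, 36 does not generate ℤ_72


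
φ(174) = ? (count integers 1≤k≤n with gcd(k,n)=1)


Factor n: 174 = 2 × 3 × 29
φ(n) = n · ∏(1 - 1/p) over distinct primes p | n
φ(174) = 174 · (1 - 1/2) · (1 - 1/3) · (1 - 1/29) = 56

φ(174) = 56


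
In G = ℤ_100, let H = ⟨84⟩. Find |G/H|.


|⟨84⟩| = n / gcd(84, 100) = 100 / 4 = 25
H is normal (ℤ_100 is abelian).
|G/H| = |G| / |H| = 100 / 25 = 4

|G/H| = 4


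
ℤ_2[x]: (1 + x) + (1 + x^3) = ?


Add coefficients mod 2:
x^0: 1 + 1 = 0 (mod 2)
x^1: 1 + 0 = 1 (mod 2)
x^2: 0 + 0 = 0 (mod 2)
x^3: 0 + 1 = 1 (mod 2)
Result: x + x^3

f + g = x + x^3


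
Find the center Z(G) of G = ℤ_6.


Z(G) = {g ∈ G | gx = xg for all x ∈ G}
ℤ_6 is abelian, so Z(G) = G

Z(ℤ_6) = ℤ_6


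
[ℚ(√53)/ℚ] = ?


√53 has minimal polynomial x² - 53 (irreducible over ℚ since 53 is squarefree)

[ℚ(√53)/ℚ] = 2


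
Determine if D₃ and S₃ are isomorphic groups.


Comparing D₃ and S₃:
Both are the unique non-abelian group of order 6

Yes, D₃ ≅ S₃


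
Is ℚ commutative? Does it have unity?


ℚ is a field: commutative, has unity, every nonzero element is a unit (hence an integral domain)
Commutative: Yes
Integral domain: Yes
Has unity: Yes

ℚ: Commutative=Yes, Unity=Yes


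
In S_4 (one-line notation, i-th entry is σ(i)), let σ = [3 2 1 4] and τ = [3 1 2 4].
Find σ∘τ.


σ∘τ: apply τ first, then σ
1 →τ 3 →σ 1
2 →τ 1 →σ 3
3 →τ 2 →σ 2
4 →τ 4 →σ 4

σ∘τ = [1 3 2 4]


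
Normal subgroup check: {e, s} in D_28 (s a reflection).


H = {e, s} in D_28 (s a reflection)
r·s·r⁻¹ = sr⁻² ≠ s for n ≥ 3, so {e, s} is not closed under conjugation

No, not a normal subgroup


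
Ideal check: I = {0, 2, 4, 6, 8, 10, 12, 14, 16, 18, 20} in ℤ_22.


Check ideal conditions for I = {0, 2, 4, 6, 8, 10, 12, 14, 16, 18, 20} in ℤ_22:
(1) I is an additive subgroup? Yes
(2) For r ∈ ℤ_22 and a ∈ I: r·a ∈ I? Yes

Yes, I is an ideal of ℤ_22


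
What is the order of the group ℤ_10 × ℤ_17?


|A × B| = |A| · |B|
|ℤ_10 × ℤ_17| = 10 × 17 = 170

|ℤ_10 × ℤ_17| = 170


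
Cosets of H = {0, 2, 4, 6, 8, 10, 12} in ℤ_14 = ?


H = {0, 2, 4, 6, 8, 10, 12}, |H| = 7
Number of cosets = |G|/|H| = 14/7 = 2
0 + H = {0, 2, 4, 6, 8, 10, 12}
1 + H = {1, 3, 5, 7, 9, 11, 13}

Cosets: 0+H={0,2,4,6,8,10,12}; 1+H={1,3,5,7,9,11,13}


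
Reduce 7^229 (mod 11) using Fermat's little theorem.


Fermat's little theorem: if p is prime and gcd(a,p)=1, then a^(p-1) ≡ 1 (mod p)
p = 11 is prime, gcd(7,11) = 1
Reduce exponent: 229 mod 10 = 9
So 7^229 ≡ 7^9 (mod 11)
7^9 mod 11 = 8

7^229 ≡ 8 (mod 11)


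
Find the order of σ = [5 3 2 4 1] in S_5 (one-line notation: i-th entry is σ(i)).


Cycle decomposition: (1 5) (2 3)
Cycle lengths: 2, 2
Order = lcm(2, 2) = 2

ord(σ) = 2


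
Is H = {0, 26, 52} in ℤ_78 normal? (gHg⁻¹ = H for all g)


H = {0, 26, 52} in ℤ_78
ℤ_78 is abelian; every subgroup of an abelian group is normal

Yes, normal subgroup


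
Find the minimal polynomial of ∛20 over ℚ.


∛20 satisfies x³ - 20 = 0, irreducible over ℚ (no rational root; 20 is not a perfect cube)

Minimal polynomial: x³ - 20


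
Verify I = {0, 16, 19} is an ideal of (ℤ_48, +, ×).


Check ideal conditions for I = {0, 16, 19} in ℤ_48:
(1) I is an additive subgroup? No
(2) For r ∈ ℤ_48 and a ∈ I: r·a ∈ I? No  [counterexample: r=2, a=16, r·a mod 48 = 32 ∉ I]

No, I is not an ideal of ℤ_48


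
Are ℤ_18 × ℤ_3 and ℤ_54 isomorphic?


Comparing ℤ_18 × ℤ_3 and ℤ_54:
gcd(18,3) = 3 ≠ 1. Max element order in ℤ_18×ℤ_3 is lcm(18,3) = 18 < 54, so it has no element of order 54

No, ℤ_18 × ℤ_3 ≇ ℤ_54


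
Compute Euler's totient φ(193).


Factor n: 193 = 193
φ(n) = n · ∏(1 - 1/p) over distinct primes p | n
φ(193) = 193 · (1 - 1/193) = 192

φ(193) = 192


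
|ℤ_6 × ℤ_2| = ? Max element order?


|ℤ_6 × ℤ_2| = 6 × 2 = 12
Max element order = lcm(6,2) = 6
Cyclic? No (gcd=2)

|ℤ_6×ℤ_2| = 12, max element order = 6


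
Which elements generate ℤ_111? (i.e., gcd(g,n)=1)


g generates ℤ_n iff gcd(g,n) = 1
Prime factors of 111: 3, 37
Generators are g ∈ {1,...,110} not divisible by any of these primes.
Generators: {1, 2, 4, 5, 7, 8, 10, 11, 13, 14, 16, 17, 19, 20, 22, 23, 25, 26, 28, 29, 31, 32, 34, 35, 38, 40, 41, 43, 44, 46, 47, 49, 50, 52, 53, 55, 56, 58, 59, 61, 62, 64, 65, 67, 68, 70, 71, 73, 76, 77, 79, 80, 82, 83, 85, 86, 88, 89, 91, 92, 94, 95, 97, 98, 100, 101, 103, 104, 106, 107, 109, 110}
Number of generators = φ(111) = 72

Generators of ℤ_111 = {1, 2, 4, 5, 7, 8, 10, 11, 13, 14, 16, 17, 19, 20, 22, 23, 25, 26, 28, 29, 31, 32, 34, 35, 38, 40, 41, 43, 44, 46, 47, 49, 50, 52, 53, 55, 56, 58, 59, 61, 62, 64, 65, 67, 68, 70, 71, 73, 76, 77, 79, 80, 82, 83, 85, 86, 88, 89, 91, 92, 94, 95, 97, 98, 100, 101, 103, 104, 106, 107, 109, 110}


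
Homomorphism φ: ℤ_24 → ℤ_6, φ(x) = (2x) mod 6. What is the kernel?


Kernel = preimage of identity
ker(φ) = {x ∈ ℤ_24 : 2x ≡ 0 (mod 6)}. Since 6 | 24, φ is well-defined. The kernel is the cyclic subgroup ⟨3⟩ of ℤ_24 (order 8), i.e. {0, 3, 6, 9, 12, 15, 18, 21}

ker(φ) = {0, 3, 6, 9, 12, 15, 18, 21}


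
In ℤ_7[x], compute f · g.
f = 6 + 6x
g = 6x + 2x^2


Expand and collect like terms; reduce coefficients mod 7:
x^0: 6·0 = 0 ≡ 0 (mod 7)
x^1: 6·6 + 6·0 = 36 ≡ 1 (mod 7)
x^2: 6·2 + 6·6 = 48 ≡ 6 (mod 7)
x^3: 6·2 = 12 ≡ 5 (mod 7)
Result: x + 6x^2 + 5x^3

f · g = x + 6x^2 + 5x^3


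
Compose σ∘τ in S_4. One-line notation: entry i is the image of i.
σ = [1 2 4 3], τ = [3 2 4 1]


σ∘τ: apply τ first, then σ
1 →τ 3 →σ 4
2 →τ 2 →σ 2
3 →τ 4 →σ 3
4 →τ 1 →σ 1

σ∘τ = [4 2 3 1]


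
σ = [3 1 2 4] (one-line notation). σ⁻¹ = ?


To find σ⁻¹, swap domain and range:
σ(1) = 3 → σ⁻¹(3) = 1
σ(2) = 1 → σ⁻¹(1) = 2
σ(3) = 2 → σ⁻¹(2) = 3
σ(4) = 4 → σ⁻¹(4) = 4

σ⁻¹ = [2 3 1 4]


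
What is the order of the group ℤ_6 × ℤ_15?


|A × B| = |A| · |B|
|ℤ_6 × ℤ_15| = 6 × 15 = 90

|ℤ_6 × ℤ_15| = 90


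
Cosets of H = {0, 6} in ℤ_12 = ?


H = {0, 6}, |H| = 2
Number of cosets = |G|/|H| = 12/2 = 6
0 + H = {0, 6}
1 + H = {1, 7}
2 + H = {2, 8}
3 + H = {3, 9}
4 + H = {4, 10}
5 + H = {5, 11}

Cosets: 0+H={0,6}; 1+H={1,7}; 2+H={2,8}; 3+H={3,9}; 4+H={4,10}; 5+H={5,11}


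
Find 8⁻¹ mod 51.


Use the extended Euclidean algorithm to write 1 = 8·s + 51·t; then s mod 51 is the inverse.
Euclidean algorithm:
  8 = 0·51 + 8
  51 = 6·8 + 3
  8 = 2·3 + 2
  3 = 1·2 + 1
  2 = 2·1 + 0
gcd(8,51) = 1
Back-substitution gives: 8·(-19) + 51·(3) = 1
So 8⁻¹ ≡ -19 ≡ 32 (mod 51)
Check: 8 × 32 = 256 ≡ 1 (mod 51) ✓

8⁻¹ ≡ 32 (mod 51)


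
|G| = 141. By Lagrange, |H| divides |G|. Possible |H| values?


Lagrange's theorem: |H| divides |G|
|G| = 141
Divisors of 141: 1, 3, 47, 141

Possible subgroup orders: {1, 3, 47, 141}


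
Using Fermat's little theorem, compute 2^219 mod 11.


Fermat's little theorem: if p is prime and gcd(a,p)=1, then a^(p-1) ≡ 1 (mod p)
p = 11 is prime, gcd(2,11) = 1
Reduce exponent: 219 mod 10 = 9
So 2^219 ≡ 2^9 (mod 11)
2^9 mod 11 = 6

2^219 ≡ 6 (mod 11)


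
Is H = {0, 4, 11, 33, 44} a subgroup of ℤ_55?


Subgroup test for H = {0, 4, 11, 33, 44} in (ℤ_55, +):
(1) 0 ∈ H? Yes
(2) Closure: for all a,b ∈ H, (a+b) mod 55 ∈ H? No  [counterexample: 4 + 4 = 8 ∉ H]
(3) Inverses: for all a ∈ H, -a mod 55 ∈ H? No

No, H is not a subgroup of ℤ_55


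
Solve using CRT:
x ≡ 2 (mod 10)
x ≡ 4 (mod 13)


m₁ = 10, m₂ = 13, gcd = 1, so CRT applies. M = m₁·m₂ = 130
Let M₁ = M/m₁ = 13, M₂ = M/m₂ = 10
Find y₁ ≡ M₁⁻¹ (mod m₁): 13⁻¹ ≡ 7 (mod 10)
Find y₂ ≡ M₂⁻¹ (mod m₂): 10⁻¹ ≡ 4 (mod 13)
x = a₁·M₁·y₁ + a₂·M₂·y₂ = 2·13·7 + 4·10·4 = 342
Reduce mod 130: x ≡ 82
Check: 82 mod 10 = 2 ✓, 82 mod 13 = 4 ✓

x ≡ 82 (mod 130)


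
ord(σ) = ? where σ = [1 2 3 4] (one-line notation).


Cycle decomposition: identity (all elements fixed)
Order = 1 (identity has order 1)

ord(σ) = 1


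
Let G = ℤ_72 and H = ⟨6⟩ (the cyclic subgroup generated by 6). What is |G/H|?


|⟨6⟩| = n / gcd(6, 72) = 72 / 6 = 12
H is normal (ℤ_72 is abelian).
|G/H| = |G| / |H| = 72 / 12 = 6

|G/H| = 6


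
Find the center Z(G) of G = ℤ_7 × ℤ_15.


Z(G) = {g ∈ G | gx = xg for all x ∈ G}
Direct product of abelian groups is abelian, so Z(G) = G

Z(ℤ_7 × ℤ_15) = ℤ_7 × ℤ_15


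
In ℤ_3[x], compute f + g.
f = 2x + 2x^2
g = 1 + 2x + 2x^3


Add coefficients mod 3:
x^0: 0 + 1 = 1 (mod 3)
x^1: 2 + 2 = 1 (mod 3)
x^2: 2 + 0 = 2 (mod 3)
x^3: 0 + 2 = 2 (mod 3)
Result: 1 + x + 2x^2 + 2x^3

f + g = 1 + x + 2x^2 + 2x^3


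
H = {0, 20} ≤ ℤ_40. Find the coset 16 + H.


16 + H = {16 + h (mod 40) : h ∈ H}
16+0=16, 16+20=36

16 + H = {16, 36}


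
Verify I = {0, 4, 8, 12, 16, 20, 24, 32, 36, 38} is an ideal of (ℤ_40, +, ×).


Check ideal conditions for I = {0, 4, 8, 12, 16, 20, 24, 32, 36, 38} in ℤ_40:
(1) I is an additive subgroup? No
(2) For r ∈ ℤ_40 and a ∈ I: r·a ∈ I? No  [counterexample: r=3, a=36, r·a mod 40 = 28 ∉ I]

No, I is not an ideal of ℤ_40


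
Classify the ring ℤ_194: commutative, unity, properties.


ℤ_194 is a commutative ring with unity 1; 194 = 2×97 is composite, so 2·97 ≡ 0 gives zero divisors (not an integral domain)
Commutative: Yes
Integral domain: No
Has unity: Yes

ℤ_194: Commutative=Yes, Unity=Yes


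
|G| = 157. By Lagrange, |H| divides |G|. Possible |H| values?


Lagrange's theorem: |H| divides |G|
|G| = 157
Divisors of 157: 1, 157

Possible subgroup orders: {1, 157}
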